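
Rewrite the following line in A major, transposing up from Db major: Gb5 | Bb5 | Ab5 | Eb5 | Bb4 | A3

D6 F#6 E6 B5 F#5 E#4

From Db up to A is an augmented fifth; apply that to each pitch.
Gb5 to D6
Bb5 to F#6
Ab5 to E6
Eb5 to B5
Bb4 to F#5
A3 to E#4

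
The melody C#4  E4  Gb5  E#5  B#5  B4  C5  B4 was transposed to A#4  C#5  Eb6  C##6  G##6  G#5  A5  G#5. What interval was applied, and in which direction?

up a major sixth

Take the first pair: C#4 → A#4. C to A spans 6 letter names, so the interval is some kind of sixth.
C#4 to A#4 is 9 semitones, which makes it a major sixth; the second version is higher, so the direction is up.
Checking another pair — B4 → G#5 — gives the same interval.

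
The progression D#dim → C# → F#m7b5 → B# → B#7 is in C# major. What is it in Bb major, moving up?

Cdim Bb Ebm7b5 A A7

C# major up to Bb major is a diminished seventh; each chord root moves by that interval while the quality stays the same.
D#dim: root D# up a diminished seventh → C, giving Cdim.
C#: root C# up a diminished seventh → Bb, giving Bb.
F#m7b5: root F# up a diminished seventh → Eb, giving Ebm7b5.
B#: root B# up a diminished seventh → A, giving A.
B#7: root B# up a diminished seventh → A, giving A7.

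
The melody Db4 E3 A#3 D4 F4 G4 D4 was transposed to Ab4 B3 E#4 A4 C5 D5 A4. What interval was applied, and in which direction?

up a perfect fifth

Take the first pair: Db4 → Ab4. D to A spans 5 letter names, so the interval is some kind of fifth.
Db4 to Ab4 is 7 semitones, which makes it a perfect fifth; the second version is higher, so the direction is up.
Checking another pair — D4 → A4 — gives the same interval.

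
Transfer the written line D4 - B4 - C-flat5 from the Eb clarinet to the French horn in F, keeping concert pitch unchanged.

First find concert pitch: the Eb clarinet sounds a minor third above written, so D4 B4 C-flat5 sounds F4 D5 Ebb5.
Then write for French horn in F: it sounds a perfect fifth below written, so the part must be a perfect fifth above concert.
F4 → C5
D5 → A5
Ebb5 → Bbb5

C5 A5 Bbb5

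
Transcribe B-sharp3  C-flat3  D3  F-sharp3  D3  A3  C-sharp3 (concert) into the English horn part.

Written C4 sounds as F3 on the English horn, so concert pitches are written a perfect fifth up.
B#3 -> F##4
Cb3 -> Gb3
D3 -> A3
F#3 -> C#4
D3 -> A3
A3 -> E4
C#3 -> G#3

F##4 Gb3 A3 C#4 A3 E4 G#3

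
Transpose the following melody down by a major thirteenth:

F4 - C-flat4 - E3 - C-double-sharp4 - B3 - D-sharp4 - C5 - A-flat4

Ab2 Ebb2 G1 E#2 D2 F#2 Eb3 Cb3

F4 gives Ab2
Cb4 gives Ebb2
E3 gives G1
C##4 gives E#2
B3 gives D2
D#4 gives F#2
C5 gives Eb3
Ab4 gives Cb3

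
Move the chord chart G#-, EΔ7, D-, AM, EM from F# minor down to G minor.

F# minor down to G minor is a major seventh; each chord root moves by that interval while the quality stays the same.
G#-: root G# down a major seventh → A, giving A-.
EΔ7: root E down a major seventh → F, giving FΔ7.
D-: root D down a major seventh → Eb, giving Eb-.
AM: root A down a major seventh → Bb, giving BbM.
EM: root E down a major seventh → F, giving FM.

A- FΔ7 Eb- BbM FM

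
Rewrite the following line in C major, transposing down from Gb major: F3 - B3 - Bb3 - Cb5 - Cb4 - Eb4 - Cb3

B2 E#3 E3 F4 F3 A3 F2

From Gb down to C is a diminished fifth; apply that to each pitch.
F3 -> B2
B3 -> E#3
Bb3 -> E3
Cb5 -> F4
Cb4 -> F3
Eb4 -> A3
Cb3 -> F2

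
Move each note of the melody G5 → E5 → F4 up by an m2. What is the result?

Ab5 F5 Gb4

G5: a second up reaches A, and 1 semitone makes it Ab5.
E5 up a minor second is F5.
A minor second up from F4 gives Gb4.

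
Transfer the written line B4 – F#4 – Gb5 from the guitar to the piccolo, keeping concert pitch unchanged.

B2 F#2 Gb3

First find concert pitch: the guitar sounds a perfect octave below written, so B4 F#4 Gb5 sounds B3 F#3 Gb4.
Then write for piccolo: it sounds a perfect octave above written, so the part must be a perfect octave below concert.
B3 → B2
F#3 → F#2
Gb4 → Gb3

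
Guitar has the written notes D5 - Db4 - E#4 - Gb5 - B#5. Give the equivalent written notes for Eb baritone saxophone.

First find concert pitch: the guitar sounds a perfect octave below written, so D5 Db4 E#4 Gb5 B#5 sounds D4 Db3 E#3 Gb4 B#4.
Then write for Eb baritone saxophone: it sounds a major thirteenth below written, so the part must be a major thirteenth above concert.
D4 → B5
Db3 → Bb4
E#3 → C##5
Gb4 → Eb6
B#4 → G##6

B5 Bb4 C##5 Eb6 G##6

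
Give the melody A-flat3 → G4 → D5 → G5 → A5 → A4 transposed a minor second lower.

Ab3 -> G3
G4 -> F#4
D5 -> C#5
G5 -> F#5
A5 -> G#5
A4 -> G#4

G3 F#4 C#5 F#5 G#5 G#4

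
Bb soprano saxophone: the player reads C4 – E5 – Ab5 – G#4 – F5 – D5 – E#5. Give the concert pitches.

Written C4 on the Bb soprano saxophone sounds as Bb3, a major second lower; apply that shift to every note.
C4 gives Bb3
E5 gives D5
Ab5 gives Gb5
G#4 gives F#4
F5 gives Eb5
D5 gives C5
E#5 gives D#5

Bb3 D5 Gb5 F#4 Eb5 C5 D#5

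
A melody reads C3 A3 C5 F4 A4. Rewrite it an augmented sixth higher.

A#3 F##4 A#5 D#5 F##5

C3 to A#3
A3 to F##4
C5 to A#5
F4 to D#5
A4 to F##5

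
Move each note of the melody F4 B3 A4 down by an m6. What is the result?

A minor sixth down from F4 gives A3.
B3: a sixth down reaches D, and 8 semitones makes it D#3.
A4: a sixth down reaches C, and 8 semitones makes it C#4.

A3 D#3 C#4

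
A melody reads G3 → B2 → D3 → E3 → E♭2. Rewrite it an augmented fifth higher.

D#4 F##3 A#3 B#3 B2

An augmented fifth up from G3 gives D#4.
B2 up an augmented fifth is F##3.
D3 up an augmented fifth is A#3.
E3: a fifth up reaches B, and 8 semitones makes it B#3.
An augmented fifth up from Eb2 gives B2.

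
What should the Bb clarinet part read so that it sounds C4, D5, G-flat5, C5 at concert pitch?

Written C4 sounds as Bb3 on the Bb clarinet, so concert pitches are written a major second up.
C4 → D4
D5 → E5
Gb5 → Ab5
C5 → D5

D4 E5 Ab5 D5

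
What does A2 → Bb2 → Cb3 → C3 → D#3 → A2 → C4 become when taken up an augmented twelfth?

E#4 F#4 G4 G#4 A##4 E#4 G#5

A2: a twelfth up reaches E, and 20 semitones makes it E#4.
Bb2 up an augmented twelfth is F#4.
An augmented twelfth up from Cb3 gives G4.
C3 up an augmented twelfth is G#4.
An augmented twelfth up from D#3 gives A##4.
A2: a twelfth up reaches E, and 20 semitones makes it E#4.
C4: a twelfth up reaches G, and 20 semitones makes it G#5.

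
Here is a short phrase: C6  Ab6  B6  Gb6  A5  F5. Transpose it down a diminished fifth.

C6: a fifth down reaches F, and 6 semitones makes it F#5.
Ab6 down a diminished fifth is D6.
A diminished fifth down from B6 gives E#6.
A diminished fifth down from Gb6 gives C6.
A5: a fifth down reaches D, and 6 semitones makes it D#5.
A diminished fifth down from F5 gives B4.

F#5 D6 E#6 C6 D#5 B4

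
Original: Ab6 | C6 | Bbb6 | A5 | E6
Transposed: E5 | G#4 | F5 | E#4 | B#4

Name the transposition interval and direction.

down a diminished eleventh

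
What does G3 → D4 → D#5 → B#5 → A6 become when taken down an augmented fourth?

Db3 Ab3 A4 F#5 Eb6

G3: a fourth down reaches D, and 6 semitones makes it Db3.
D4 down an augmented fourth is Ab3.
D#5: a fourth down reaches A, and 6 semitones makes it A4.
B#5 down an augmented fourth is F#5.
A6: a fourth down reaches E, and 6 semitones makes it Eb6.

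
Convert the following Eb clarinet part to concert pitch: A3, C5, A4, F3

C4 Eb5 C5 Ab3

The Eb clarinet sounds a minor third above written, so transpose each written note up a minor third.
A3 -> C4
C5 -> Eb5
A4 -> C5
F3 -> Ab3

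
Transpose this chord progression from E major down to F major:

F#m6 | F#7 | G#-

E major down to F major is a major seventh; each chord root moves by that interval while the quality stays the same.
F#m6: root F# down a major seventh → G, giving Gm6.
F#7: root F# down a major seventh → G, giving G7.
G#-: root G# down a major seventh → A, giving A-.

Gm6 G7 A-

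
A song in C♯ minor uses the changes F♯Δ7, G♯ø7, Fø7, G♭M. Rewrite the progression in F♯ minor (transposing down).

BΔ7 C#ø7 Bbø7 CbM

C♯ minor down to F♯ minor is a perfect fifth; each chord root moves by that interval while the quality stays the same.
F♯Δ7: root F♯ down a perfect fifth → B, giving BΔ7.
G♯ø7: root G♯ down a perfect fifth → C#, giving C#ø7.
Fø7: root F down a perfect fifth → Bb, giving Bbø7.
G♭M: root G♭ down a perfect fifth → Cb, giving CbM.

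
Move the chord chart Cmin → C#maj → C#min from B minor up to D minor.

Ebmin Emaj Emin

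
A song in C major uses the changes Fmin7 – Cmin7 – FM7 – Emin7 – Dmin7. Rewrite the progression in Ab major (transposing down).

C major down to Ab major is a major third; each chord root moves by that interval while the quality stays the same.
Fmin7: root F down a major third → Db, giving Dbmin7.
Cmin7: root C down a major third → Ab, giving Abmin7.
FM7: root F down a major third → Db, giving DbM7.
Emin7: root E down a major third → C, giving Cmin7.
Dmin7: root D down a major third → Bb, giving Bbmin7.

Dbmin7 Abmin7 DbM7 Cmin7 Bbmin7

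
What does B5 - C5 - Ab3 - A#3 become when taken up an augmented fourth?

B5 → E#6
C5 → F#5
Ab3 → D4
A#3 → D##4

E#6 F#5 D4 D##4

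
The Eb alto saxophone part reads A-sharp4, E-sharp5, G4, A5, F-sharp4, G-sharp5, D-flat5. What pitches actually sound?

C#4 G#4 Bb3 C5 A3 B4 Fb4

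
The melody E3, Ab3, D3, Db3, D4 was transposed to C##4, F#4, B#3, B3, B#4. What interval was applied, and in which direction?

up an augmented sixth

Take the first pair: E3 → C##4. E to C spans 6 letter names, so the interval is some kind of sixth.
E3 to C##4 is 10 semitones, which makes it an augmented sixth; the second version is higher, so the direction is up.
Checking another pair — D4 → B#4 — gives the same interval.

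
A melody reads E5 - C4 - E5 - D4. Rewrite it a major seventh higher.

E5 -> D#6
C4 -> B4
E5 -> D#6
D4 -> C#5

D#6 B4 D#6 C#5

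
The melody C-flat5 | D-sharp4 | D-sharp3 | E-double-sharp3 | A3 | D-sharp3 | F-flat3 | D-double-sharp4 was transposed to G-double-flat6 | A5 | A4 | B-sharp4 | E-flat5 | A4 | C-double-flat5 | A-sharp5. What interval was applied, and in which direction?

up a diminished twelfth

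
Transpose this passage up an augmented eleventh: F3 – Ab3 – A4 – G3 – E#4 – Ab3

B4 D5 D#6 C#5 A##5 D5

An augmented eleventh up from F3 gives B4.
Ab3: an eleventh up reaches D, and 18 semitones makes it D5.
A4: an eleventh up reaches D, and 18 semitones makes it D#6.
An augmented eleventh up from G3 gives C#5.
E#4 up an augmented eleventh is A##5.
An augmented eleventh up from Ab3 gives D5.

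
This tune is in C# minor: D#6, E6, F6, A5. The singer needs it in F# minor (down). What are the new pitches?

G#5 A5 Bb5 D5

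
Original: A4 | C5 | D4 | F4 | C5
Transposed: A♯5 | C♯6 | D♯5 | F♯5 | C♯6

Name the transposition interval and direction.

From A4 to A#5 is 8 letter names — an octave of some quality.
A4 to A#5 is 13 semitones, which makes it an augmented octave; the second version is higher, so the direction is up.
Checking another pair — C5 → C#6 — gives the same interval.

up an augmented octave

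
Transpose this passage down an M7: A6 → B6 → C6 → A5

Bb5 C6 Db5 Bb4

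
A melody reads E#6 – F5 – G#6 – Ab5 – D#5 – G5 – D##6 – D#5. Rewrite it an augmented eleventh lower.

B4 Cb4 D5 Ebb4 A3 Db4 A#4 A3

E#6 to B4
F5 to Cb4
G#6 to D5
Ab5 to Ebb4
D#5 to A3
G5 to Db4
D##6 to A#4
D#5 to A3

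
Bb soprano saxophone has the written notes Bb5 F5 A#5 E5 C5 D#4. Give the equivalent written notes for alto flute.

Db6 Ab5 C#6 G5 Eb5 F#4

First find concert pitch: the Bb soprano saxophone sounds a major second below written, so Bb5 F5 A#5 E5 C5 D#4 sounds Ab5 Eb5 G#5 D5 Bb4 C#4.
Then write for alto flute: it sounds a perfect fourth below written, so the part must be a perfect fourth above concert.
Ab5 → Db6
Eb5 → Ab5
G#5 → C#6
D5 → G5
Bb4 → Eb5
C#4 → F#4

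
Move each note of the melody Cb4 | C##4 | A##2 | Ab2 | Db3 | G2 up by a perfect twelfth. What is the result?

Gb5 G##5 E##4 Eb4 Ab4 D4

A perfect twelfth up from Cb4 gives Gb5.
C##4: a twelfth up reaches G, and 19 semitones makes it G##5.
A##2: a twelfth up reaches E, and 19 semitones makes it E##4.
Ab2 up a perfect twelfth is Eb4.
Db3 up a perfect twelfth is Ab4.
G2 up a perfect twelfth is D4.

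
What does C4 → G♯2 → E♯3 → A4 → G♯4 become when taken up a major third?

C4 gives E4
G#2 gives B#2
E#3 gives G##3
A4 gives C#5
G#4 gives B#4

E4 B#2 G##3 C#5 B#4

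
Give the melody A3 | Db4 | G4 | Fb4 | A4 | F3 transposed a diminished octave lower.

A#2 D3 G#3 F3 A#3 F#2

A3: an octave down reaches A, and 11 semitones makes it A#2.
Db4 down a diminished octave is D3.
G4: an octave down reaches G, and 11 semitones makes it G#3.
A diminished octave down from Fb4 gives F3.
A4 down a diminished octave is A#3.
F3 down a diminished octave is F#2.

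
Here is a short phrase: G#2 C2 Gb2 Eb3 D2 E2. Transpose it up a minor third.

B2 Eb2 Bbb2 Gb3 F2 G2

G#2: a third up reaches B, and 3 semitones makes it B2.
A minor third up from C2 gives Eb2.
Gb2: a third up reaches B, and 3 semitones makes it Bbb2.
A minor third up from Eb3 gives Gb3.
D2: a third up reaches F, and 3 semitones makes it F2.
E2: a third up reaches G, and 3 semitones makes it G2.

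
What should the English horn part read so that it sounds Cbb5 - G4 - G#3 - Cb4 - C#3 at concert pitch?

Written C4 sounds as F3 on the English horn, so concert pitches are written a perfect fifth up.
Cbb5 gives Gbb5
G4 gives D5
G#3 gives D#4
Cb4 gives Gb4
C#3 gives G#3

Gbb5 D5 D#4 Gb4 G#3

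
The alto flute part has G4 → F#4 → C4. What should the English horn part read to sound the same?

A4 G#4 D4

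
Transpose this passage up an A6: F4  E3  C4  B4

F4 to D#5
E3 to C##4
C4 to A#4
B4 to G##5

D#5 C##4 A#4 G##5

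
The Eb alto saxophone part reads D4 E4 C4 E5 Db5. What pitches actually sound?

F3 G3 Eb3 G4 Fb4

The Eb alto saxophone sounds a major sixth below written, so transpose each written note down a major sixth.
D4 gives F3
E4 gives G3
C4 gives Eb3
E5 gives G4
Db5 gives Fb4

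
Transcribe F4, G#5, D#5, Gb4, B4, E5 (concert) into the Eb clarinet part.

Written C4 sounds as Eb4 on the Eb clarinet, so concert pitches are written a minor third down.
F4 gives D4
G#5 gives E#5
D#5 gives B#4
Gb4 gives Eb4
B4 gives G#4
E5 gives C#5

D4 E#5 B#4 Eb4 G#4 C#5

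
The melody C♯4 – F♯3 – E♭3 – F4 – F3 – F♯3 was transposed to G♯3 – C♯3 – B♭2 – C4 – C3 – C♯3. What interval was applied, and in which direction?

From C#4 to G#3 is 4 letter names — a fourth of some quality.
G#3 to C#4 is 5 semitones, which makes it a perfect fourth; the second version is lower, so the direction is down.
Checking another pair — F#3 → C#3 — gives the same interval.

down a perfect fourth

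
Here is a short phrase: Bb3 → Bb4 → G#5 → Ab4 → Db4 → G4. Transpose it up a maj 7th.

A4 A5 F##6 G5 C5 F#5

Bb3 to A4
Bb4 to A5
G#5 to F##6
Ab4 to G5
Db4 to C5
G4 to F#5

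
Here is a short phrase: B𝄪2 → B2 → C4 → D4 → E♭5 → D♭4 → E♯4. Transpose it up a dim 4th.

B##2 gives E#3
B2 gives Eb3
C4 gives Fb4
D4 gives Gb4
Eb5 gives Abb5
Db4 gives Gbb4
E#4 gives A4

E#3 Eb3 Fb4 Gb4 Abb5 Gbb4 A4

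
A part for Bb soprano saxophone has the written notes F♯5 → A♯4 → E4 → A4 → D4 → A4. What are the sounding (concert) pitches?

E5 G#4 D4 G4 C4 G4

Written C4 on the Bb soprano saxophone sounds as Bb3, a major second lower; apply that shift to every note.
F#5 gives E5
A#4 gives G#4
E4 gives D4
A4 gives G4
D4 gives C4
A4 gives G4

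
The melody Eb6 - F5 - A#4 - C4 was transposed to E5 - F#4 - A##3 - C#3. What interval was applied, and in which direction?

down a diminished octave

From Eb6 to E5 is 8 letter names — an octave of some quality.
E5 to Eb6 is 11 semitones, which makes it a diminished octave; the second version is lower, so the direction is down.
Checking another pair — C4 → C#3 — gives the same interval.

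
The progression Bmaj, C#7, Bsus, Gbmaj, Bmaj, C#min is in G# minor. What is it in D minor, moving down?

G# minor down to D minor is an augmented fourth; each chord root moves by that interval while the quality stays the same.
Bmaj: root B down an augmented fourth → F, giving Fmaj.
C#7: root C# down an augmented fourth → G, giving G7.
Bsus: root B down an augmented fourth → F, giving Fsus.
Gbmaj: root Gb down an augmented fourth → Dbb, giving Dbbmaj.
Bmaj: root B down an augmented fourth → F, giving Fmaj.
C#min: root C# down an augmented fourth → G, giving Gmin.

Fmaj G7 Fsus Dbbmaj Fmaj Gmin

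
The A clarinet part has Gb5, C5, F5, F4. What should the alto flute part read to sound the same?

First find concert pitch: the A clarinet sounds a minor third below written, so Gb5 C5 F5 F4 sounds Eb5 A4 D5 D4.
Then write for alto flute: it sounds a perfect fourth below written, so the part must be a perfect fourth above concert.
Eb5 → Ab5
A4 → D5
D5 → G5
D4 → G4

Ab5 D5 G5 G4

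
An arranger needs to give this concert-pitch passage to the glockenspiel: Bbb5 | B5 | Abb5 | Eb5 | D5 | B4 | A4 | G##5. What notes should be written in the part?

Written C4 sounds as C6 on the glockenspiel, so concert pitches are written a perfect fifteenth down.
Bbb5 → Bbb3
B5 → B3
Abb5 → Abb3
Eb5 → Eb3
D5 → D3
B4 → B2
A4 → A2
G##5 → G##3

Bbb3 B3 Abb3 Eb3 D3 B2 A2 G##3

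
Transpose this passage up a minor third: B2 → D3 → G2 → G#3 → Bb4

B2: a third up reaches D, and 3 semitones makes it D3.
D3 up a minor third is F3.
G2: a third up reaches B, and 3 semitones makes it Bb2.
A minor third up from G#3 gives B3.
A minor third up from Bb4 gives Db5.

D3 F3 Bb2 B3 Db5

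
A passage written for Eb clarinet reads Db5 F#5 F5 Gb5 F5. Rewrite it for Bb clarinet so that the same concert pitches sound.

Gb5 B5 Bb5 Cb6 Bb5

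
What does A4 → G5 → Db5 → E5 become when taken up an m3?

C5 Bb5 Fb5 G5

A4 to C5
G5 to Bb5
Db5 to Fb5
E5 to G5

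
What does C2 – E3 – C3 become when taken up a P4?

A perfect fourth up from C2 gives F2.
E3: a fourth up reaches A, and 5 semitones makes it A3.
A perfect fourth up from C3 gives F3.

F2 A3 F3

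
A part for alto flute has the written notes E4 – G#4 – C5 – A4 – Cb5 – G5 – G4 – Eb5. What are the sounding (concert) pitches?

B3 D#4 G4 E4 Gb4 D5 D4 Bb4

The alto flute sounds a perfect fourth below written, so transpose each written note down a perfect fourth.
E4 to B3
G#4 to D#4
C5 to G4
A4 to E4
Cb5 to Gb4
G5 to D5
G4 to D4
Eb5 to Bb4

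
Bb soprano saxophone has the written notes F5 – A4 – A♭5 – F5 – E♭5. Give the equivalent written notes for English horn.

Bb5 D5 Db6 Bb5 Ab5

First find concert pitch: the Bb soprano saxophone sounds a major second below written, so F5 A4 A♭5 F5 E♭5 sounds Eb5 G4 Gb5 Eb5 Db5.
Then write for English horn: it sounds a perfect fifth below written, so the part must be a perfect fifth above concert.
Eb5 → Bb5
G4 → D5
Gb5 → Db6
Eb5 → Bb5
Db5 → Ab5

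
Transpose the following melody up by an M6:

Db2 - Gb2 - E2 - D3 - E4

Bb2 Eb3 C#3 B3 C#5

Db2 up a major sixth is Bb2.
A major sixth up from Gb2 gives Eb3.
A major sixth up from E2 gives C#3.
D3 up a major sixth is B3.
E4 up a major sixth is C#5.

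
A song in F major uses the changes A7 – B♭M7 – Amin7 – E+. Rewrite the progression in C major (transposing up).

E7 FM7 Emin7 B+

F major up to C major is a perfect fifth; each chord root moves by that interval while the quality stays the same.
A7: root A up a perfect fifth → E, giving E7.
B♭M7: root B♭ up a perfect fifth → F, giving FM7.
Amin7: root A up a perfect fifth → E, giving Emin7.
E+: root E up a perfect fifth → B, giving B+.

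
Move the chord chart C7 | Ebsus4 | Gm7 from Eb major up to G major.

Eb major up to G major is a major third; each chord root moves by that interval while the quality stays the same.
C7: root C up a major third → E, giving E7.
Ebsus4: root Eb up a major third → G, giving Gsus4.
Gm7: root G up a major third → B, giving Bm7.

E7 Gsus4 Bm7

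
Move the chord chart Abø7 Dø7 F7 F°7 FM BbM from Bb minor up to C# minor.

Bø7 E#ø7 G#7 G#°7 G#M C#M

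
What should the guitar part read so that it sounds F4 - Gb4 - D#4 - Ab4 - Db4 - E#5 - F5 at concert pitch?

F5 Gb5 D#5 Ab5 Db5 E#6 F6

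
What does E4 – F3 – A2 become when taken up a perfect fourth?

E4 gives A4
F3 gives Bb3
A2 gives D3

A4 Bb3 D3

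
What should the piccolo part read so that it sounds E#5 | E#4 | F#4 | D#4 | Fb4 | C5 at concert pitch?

E#4 E#3 F#3 D#3 Fb3 C4

Written C4 sounds as C5 on the piccolo, so concert pitches are written a perfect octave down.
E#5 to E#4
E#4 to E#3
F#4 to F#3
D#4 to D#3
Fb4 to Fb3
C5 to C4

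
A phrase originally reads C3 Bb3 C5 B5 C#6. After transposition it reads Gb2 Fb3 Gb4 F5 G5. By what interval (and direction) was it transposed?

down an augmented fourth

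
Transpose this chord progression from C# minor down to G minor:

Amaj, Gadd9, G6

C# minor down to G minor is an augmented fourth; each chord root moves by that interval while the quality stays the same.
Amaj: root A down an augmented fourth → Eb, giving Ebmaj.
Gadd9: root G down an augmented fourth → Db, giving Dbadd9.
G6: root G down an augmented fourth → Db, giving Db6.

Ebmaj Dbadd9 Db6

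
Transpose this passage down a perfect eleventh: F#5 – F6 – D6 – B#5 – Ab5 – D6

C#4 C5 A4 F##4 Eb4 A4

F#5: an eleventh down reaches C, and 17 semitones makes it C#4.
F6: an eleventh down reaches C, and 17 semitones makes it C5.
D6 down a perfect eleventh is A4.
B#5 down a perfect eleventh is F##4.
Ab5 down a perfect eleventh is Eb4.
D6: an eleventh down reaches A, and 17 semitones makes it A4.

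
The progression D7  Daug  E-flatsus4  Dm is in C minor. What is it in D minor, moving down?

E7 Eaug Fsus4 Em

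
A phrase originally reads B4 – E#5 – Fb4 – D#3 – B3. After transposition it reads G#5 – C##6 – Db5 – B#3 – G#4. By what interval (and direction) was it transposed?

From B4 to G#5 is 6 letter names — a sixth of some quality.
B4 to G#5 is 9 semitones, which makes it a major sixth; the second version is higher, so the direction is up.
Checking another pair — B3 → G#4 — gives the same interval.

up a major sixth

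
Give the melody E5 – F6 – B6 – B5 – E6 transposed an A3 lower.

E5 → Cb5
F6 → Dbb6
B6 → Gb6
B5 → Gb5
E6 → Cb6

Cb5 Dbb6 Gb6 Gb5 Cb6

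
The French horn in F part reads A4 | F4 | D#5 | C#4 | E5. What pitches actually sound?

D4 Bb3 G#4 F#3 A4

Written C4 on the French horn in F sounds as F3, a perfect fifth lower; apply that shift to every note.
A4 -> D4
F4 -> Bb3
D#5 -> G#4
C#4 -> F#3
E5 -> A4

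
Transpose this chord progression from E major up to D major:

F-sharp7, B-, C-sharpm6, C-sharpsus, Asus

E major up to D major is a minor seventh; each chord root moves by that interval while the quality stays the same.
F-sharp7: root F-sharp up a minor seventh → E, giving E7.
B-: root B up a minor seventh → A, giving A-.
C-sharpm6: root C-sharp up a minor seventh → B, giving Bm6.
C-sharpsus: root C-sharp up a minor seventh → B, giving Bsus.
Asus: root A up a minor seventh → G, giving Gsus.

E7 A- Bm6 Bsus Gsus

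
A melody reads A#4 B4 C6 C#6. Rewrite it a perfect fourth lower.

A#4 down a perfect fourth is E#4.
A perfect fourth down from B4 gives F#4.
C6: a fourth down reaches G, and 5 semitones makes it G5.
C#6 down a perfect fourth is G#5.

E#4 F#4 G5 G#5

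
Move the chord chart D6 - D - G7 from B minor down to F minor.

B minor down to F minor is an augmented fourth; each chord root moves by that interval while the quality stays the same.
D6: root D down an augmented fourth → Ab, giving Ab6.
D: root D down an augmented fourth → Ab, giving Ab.
G7: root G down an augmented fourth → Db, giving Db7.

Ab6 Ab Db7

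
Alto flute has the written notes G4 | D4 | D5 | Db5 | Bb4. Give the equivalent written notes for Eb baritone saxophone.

B5 F#5 F#6 F6 D6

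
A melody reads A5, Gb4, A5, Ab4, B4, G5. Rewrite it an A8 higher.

A#6 G5 A#6 A5 B#5 G#6

A5 -> A#6
Gb4 -> G5
A5 -> A#6
Ab4 -> A5
B4 -> B#5
G5 -> G#6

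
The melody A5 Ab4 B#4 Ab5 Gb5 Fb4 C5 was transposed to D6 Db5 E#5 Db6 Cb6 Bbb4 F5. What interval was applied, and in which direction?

up a perfect fourth

From A5 to D6 is 4 letter names — a fourth of some quality.
A5 to D6 is 5 semitones, which makes it a perfect fourth; the second version is higher, so the direction is up.
Checking another pair — C5 → F5 — gives the same interval.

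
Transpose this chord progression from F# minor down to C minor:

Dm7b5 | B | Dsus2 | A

F# minor down to C minor is an augmented fourth; each chord root moves by that interval while the quality stays the same.
Dm7b5: root D down an augmented fourth → Ab, giving Abm7b5.
B: root B down an augmented fourth → F, giving F.
Dsus2: root D down an augmented fourth → Ab, giving Absus2.
A: root A down an augmented fourth → Eb, giving Eb.

Abm7b5 F Absus2 Eb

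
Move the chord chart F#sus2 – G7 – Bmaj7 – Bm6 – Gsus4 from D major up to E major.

G#sus2 A7 C#maj7 C#m6 Asus4

D major up to E major is a major second; each chord root moves by that interval while the quality stays the same.
F#sus2: root F# up a major second → G#, giving G#sus2.
G7: root G up a major second → A, giving A7.
Bmaj7: root B up a major second → C#, giving C#maj7.
Bm6: root B up a major second → C#, giving C#m6.
Gsus4: root G up a major second → A, giving Asus4.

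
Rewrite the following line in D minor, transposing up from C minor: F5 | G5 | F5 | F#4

G5 A5 G5 G#4

From C up to D is a major second; apply that to each pitch.
F5 gives G5
G5 gives A5
F5 gives G5
F#4 gives G#4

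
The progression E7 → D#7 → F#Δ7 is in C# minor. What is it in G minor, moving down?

C# minor down to G minor is an augmented fourth; each chord root moves by that interval while the quality stays the same.
E7: root E down an augmented fourth → Bb, giving Bb7.
D#7: root D# down an augmented fourth → A, giving A7.
F#Δ7: root F# down an augmented fourth → C, giving CΔ7.

Bb7 A7 CΔ7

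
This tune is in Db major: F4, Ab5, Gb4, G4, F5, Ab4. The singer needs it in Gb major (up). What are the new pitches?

From Db up to Gb is a perfect fourth; apply that to each pitch.
F4 becomes Bb4
Ab5 becomes Db6
Gb4 becomes Cb5
G4 becomes C5
F5 becomes Bb5
Ab4 becomes Db5

Bb4 Db6 Cb5 C5 Bb5 Db5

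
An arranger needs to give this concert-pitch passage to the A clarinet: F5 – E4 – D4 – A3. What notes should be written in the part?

The A clarinet sounds a minor third below written, so the written part must be a minor third above concert — transpose each note up.
F5 → Ab5
E4 → G4
D4 → F4
A3 → C4

Ab5 G4 F4 C4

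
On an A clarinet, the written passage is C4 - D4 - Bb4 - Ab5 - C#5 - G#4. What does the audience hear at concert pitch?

A3 B3 G4 F5 A#4 E#4

The A clarinet sounds a minor third below written, so transpose each written note down a minor third.
C4 gives A3
D4 gives B3
Bb4 gives G4
Ab5 gives F5
C#5 gives A#4
G#4 gives E#4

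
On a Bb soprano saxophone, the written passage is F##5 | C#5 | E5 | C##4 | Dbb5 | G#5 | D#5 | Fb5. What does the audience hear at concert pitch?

E#5 B4 D5 B#3 Cbb5 F#5 C#5 Ebb5

The Bb soprano saxophone sounds a major second below written, so transpose each written note down a major second.
F##5 → E#5
C#5 → B4
E5 → D5
C##4 → B#3
Dbb5 → Cbb5
G#5 → F#5
D#5 → C#5
Fb5 → Ebb5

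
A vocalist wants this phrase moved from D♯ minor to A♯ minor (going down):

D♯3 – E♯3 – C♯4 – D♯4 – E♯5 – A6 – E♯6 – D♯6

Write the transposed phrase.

A#2 B#2 G#3 A#3 B#4 E6 B#5 A#5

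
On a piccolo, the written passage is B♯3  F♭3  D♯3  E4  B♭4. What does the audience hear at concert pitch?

B#4 Fb4 D#4 E5 Bb5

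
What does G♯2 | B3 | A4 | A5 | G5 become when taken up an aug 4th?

C##3 E#4 D#5 D#6 C#6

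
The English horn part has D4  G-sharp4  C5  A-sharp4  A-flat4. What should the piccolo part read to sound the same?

G2 C#3 F3 D#3 Db3

First find concert pitch: the English horn sounds a perfect fifth below written, so D4 G-sharp4 C5 A-sharp4 A-flat4 sounds G3 C#4 F4 D#4 Db4.
Then write for piccolo: it sounds a perfect octave above written, so the part must be a perfect octave below concert.
G3 → G2
C#4 → C#3
F4 → F3
D#4 → D#3
Db4 → Db3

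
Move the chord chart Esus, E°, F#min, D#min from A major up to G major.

Dsus D° Emin C#min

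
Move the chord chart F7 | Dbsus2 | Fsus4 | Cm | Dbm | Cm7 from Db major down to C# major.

E#7 C#sus2 E#sus4 B#m C#m B#m7

Db major down to C# major is a diminished second; each chord root moves by that interval while the quality stays the same.
F7: root F down a diminished second → E#, giving E#7.
Dbsus2: root Db down a diminished second → C#, giving C#sus2.
Fsus4: root F down a diminished second → E#, giving E#sus4.
Cm: root C down a diminished second → B#, giving B#m.
Dbm: root Db down a diminished second → C#, giving C#m.
Cm7: root C down a diminished second → B#, giving B#m7.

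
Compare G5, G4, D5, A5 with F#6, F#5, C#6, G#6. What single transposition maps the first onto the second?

Take the first pair: G5 → F#6. G to F spans 7 letter names, so the interval is some kind of seventh.
G5 to F#6 is 11 semitones, which makes it a major seventh; the second version is higher, so the direction is up.
Checking another pair — A5 → G#6 — gives the same interval.

up a major seventh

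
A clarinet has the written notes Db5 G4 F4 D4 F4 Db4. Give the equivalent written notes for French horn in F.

First find concert pitch: the A clarinet sounds a minor third below written, so Db5 G4 F4 D4 F4 Db4 sounds Bb4 E4 D4 B3 D4 Bb3.
Then write for French horn in F: it sounds a perfect fifth below written, so the part must be a perfect fifth above concert.
Bb4 → F5
E4 → B4
D4 → A4
B3 → F#4
D4 → A4
Bb3 → F4

F5 B4 A4 F#4 A4 F4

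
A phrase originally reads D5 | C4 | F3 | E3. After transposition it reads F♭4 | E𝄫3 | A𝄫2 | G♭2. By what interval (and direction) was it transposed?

Take the first pair: D5 → Fb4. D to F spans 6 letter names, so the interval is some kind of sixth.
Fb4 to D5 is 10 semitones, which makes it an augmented sixth; the second version is lower, so the direction is down.
Checking another pair — E3 → Gb2 — gives the same interval.

down an augmented sixth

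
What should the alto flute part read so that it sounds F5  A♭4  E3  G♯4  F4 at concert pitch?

Bb5 Db5 A3 C#5 Bb4

Written C4 sounds as G3 on the alto flute, so concert pitches are written a perfect fourth up.
F5 becomes Bb5
Ab4 becomes Db5
E3 becomes A3
G#4 becomes C#5
F4 becomes Bb4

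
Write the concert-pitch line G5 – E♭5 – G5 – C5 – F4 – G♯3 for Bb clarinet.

Written C4 sounds as Bb3 on the Bb clarinet, so concert pitches are written a major second up.
G5 → A5
Eb5 → F5
G5 → A5
C5 → D5
F4 → G4
G#3 → A#3

A5 F5 A5 D5 G4 A#3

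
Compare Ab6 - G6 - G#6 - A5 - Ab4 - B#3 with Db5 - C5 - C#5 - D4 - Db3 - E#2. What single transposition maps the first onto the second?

down a perfect twelfth

Take the first pair: Ab6 → Db5. A to D spans 12 letter names, so the interval is some kind of twelfth.
Db5 to Ab6 is 19 semitones, which makes it a perfect twelfth; the second version is lower, so the direction is down.
Checking another pair — B#3 → E#2 — gives the same interval.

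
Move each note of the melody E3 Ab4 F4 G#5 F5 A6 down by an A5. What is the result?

Ab2 Dbb4 Bbb3 C5 Bbb4 Db6

An augmented fifth down from E3 gives Ab2.
Ab4 down an augmented fifth is Dbb4.
An augmented fifth down from F4 gives Bbb3.
G#5 down an augmented fifth is C5.
F5 down an augmented fifth is Bbb4.
A6 down an augmented fifth is Db6.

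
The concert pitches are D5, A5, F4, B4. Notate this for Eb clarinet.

Written C4 sounds as Eb4 on the Eb clarinet, so concert pitches are written a minor third down.
D5 becomes B4
A5 becomes F#5
F4 becomes D4
B4 becomes G#4

B4 F#5 D4 G#4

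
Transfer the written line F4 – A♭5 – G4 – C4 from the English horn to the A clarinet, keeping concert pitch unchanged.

First find concert pitch: the English horn sounds a perfect fifth below written, so F4 A♭5 G4 C4 sounds Bb3 Db5 C4 F3.
Then write for A clarinet: it sounds a minor third below written, so the part must be a minor third above concert.
Bb3 → Db4
Db5 → Fb5
C4 → Eb4
F3 → Ab3

Db4 Fb5 Eb4 Ab3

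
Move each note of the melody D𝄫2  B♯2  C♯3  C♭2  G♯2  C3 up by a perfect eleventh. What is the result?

Dbb2 up a perfect eleventh is Gbb3.
A perfect eleventh up from B#2 gives E#4.
C#3: an eleventh up reaches F, and 17 semitones makes it F#4.
A perfect eleventh up from Cb2 gives Fb3.
A perfect eleventh up from G#2 gives C#4.
A perfect eleventh up from C3 gives F4.

Gbb3 E#4 F#4 Fb3 C#4 F4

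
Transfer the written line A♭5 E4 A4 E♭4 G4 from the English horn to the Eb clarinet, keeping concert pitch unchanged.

First find concert pitch: the English horn sounds a perfect fifth below written, so A♭5 E4 A4 E♭4 G4 sounds Db5 A3 D4 Ab3 C4.
Then write for Eb clarinet: it sounds a minor third above written, so the part must be a minor third below concert.
Db5 → Bb4
A3 → F#3
D4 → B3
Ab3 → F3
C4 → A3

Bb4 F#3 B3 F3 A3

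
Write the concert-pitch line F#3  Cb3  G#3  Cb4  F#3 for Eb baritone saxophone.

D#5 Ab4 E#5 Ab5 D#5

The Eb baritone saxophone sounds a major thirteenth below written, so the written part must be a major thirteenth above concert — transpose each note up.
F#3 becomes D#5
Cb3 becomes Ab4
G#3 becomes E#5
Cb4 becomes Ab5
F#3 becomes D#5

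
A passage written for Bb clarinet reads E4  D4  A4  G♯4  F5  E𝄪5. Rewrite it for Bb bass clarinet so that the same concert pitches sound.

First find concert pitch: the Bb clarinet sounds a major second below written, so E4 D4 A4 G♯4 F5 E𝄪5 sounds D4 C4 G4 F#4 Eb5 D##5.
Then write for Bb bass clarinet: it sounds a major ninth below written, so the part must be a major ninth above concert.
D4 → E5
C4 → D5
G4 → A5
F#4 → G#5
Eb5 → F6
D##5 → E##6

E5 D5 A5 G#5 F6 E##6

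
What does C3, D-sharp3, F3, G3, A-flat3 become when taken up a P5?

C3: a fifth up reaches G, and 7 semitones makes it G3.
D#3 up a perfect fifth is A#3.
A perfect fifth up from F3 gives C4.
G3: a fifth up reaches D, and 7 semitones makes it D4.
A perfect fifth up from Ab3 gives Eb4.

G3 A#3 C4 D4 Eb4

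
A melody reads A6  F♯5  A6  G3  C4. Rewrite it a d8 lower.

A6 to A#5
F#5 to F##4
A6 to A#5
G3 to G#2
C4 to C#3

A#5 F##4 A#5 G#2 C#3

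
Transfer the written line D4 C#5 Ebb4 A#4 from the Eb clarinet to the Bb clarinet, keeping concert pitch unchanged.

G4 F#5 Abb4 D#5

First find concert pitch: the Eb clarinet sounds a minor third above written, so D4 C#5 Ebb4 A#4 sounds F4 E5 Gbb4 C#5.
Then write for Bb clarinet: it sounds a major second below written, so the part must be a major second above concert.
F4 → G4
E5 → F#5
Gbb4 → Abb4
C#5 → D#5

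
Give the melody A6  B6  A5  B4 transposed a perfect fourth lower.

A6 → E6
B6 → F#6
A5 → E5
B4 → F#4

E6 F#6 E5 F#4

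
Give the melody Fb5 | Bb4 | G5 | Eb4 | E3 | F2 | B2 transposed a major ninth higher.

Gb6 C6 A6 F5 F#4 G3 C#4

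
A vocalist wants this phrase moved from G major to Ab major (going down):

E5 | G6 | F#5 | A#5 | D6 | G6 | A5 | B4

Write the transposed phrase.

G major to Ab major down is a major seventh, so every note moves down by that interval.
E5 gives F4
G6 gives Ab5
F#5 gives G4
A#5 gives B4
D6 gives Eb5
G6 gives Ab5
A5 gives Bb4
B4 gives C4

F4 Ab5 G4 B4 Eb5 Ab5 Bb4 C4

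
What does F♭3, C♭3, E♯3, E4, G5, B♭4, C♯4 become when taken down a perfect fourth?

Fb3 down a perfect fourth is Cb3.
Cb3: a fourth down reaches G, and 5 semitones makes it Gb2.
A perfect fourth down from E#3 gives B#2.
E4: a fourth down reaches B, and 5 semitones makes it B3.
G5 down a perfect fourth is D5.
Bb4: a fourth down reaches F, and 5 semitones makes it F4.
C#4: a fourth down reaches G, and 5 semitones makes it G#3.

Cb3 Gb2 B#2 B3 D5 F4 G#3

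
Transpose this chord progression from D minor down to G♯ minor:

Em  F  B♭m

A#m B Em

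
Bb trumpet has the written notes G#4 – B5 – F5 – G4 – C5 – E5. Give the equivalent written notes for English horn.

First find concert pitch: the Bb trumpet sounds a major second below written, so G#4 B5 F5 G4 C5 E5 sounds F#4 A5 Eb5 F4 Bb4 D5.
Then write for English horn: it sounds a perfect fifth below written, so the part must be a perfect fifth above concert.
F#4 → C#5
A5 → E6
Eb5 → Bb5
F4 → C5
Bb4 → F5
D5 → A5

C#5 E6 Bb5 C5 F5 A5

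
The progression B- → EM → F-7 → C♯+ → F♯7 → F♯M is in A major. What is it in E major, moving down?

F#- BM C-7 G#+ C#7 C#M

A major down to E major is a perfect fourth; each chord root moves by that interval while the quality stays the same.
B-: root B down a perfect fourth → F#, giving F#-.
EM: root E down a perfect fourth → B, giving BM.
F-7: root F down a perfect fourth → C, giving C-7.
C♯+: root C♯ down a perfect fourth → G#, giving G#+.
F♯7: root F♯ down a perfect fourth → C#, giving C#7.
F♯M: root F♯ down a perfect fourth → C#, giving C#M.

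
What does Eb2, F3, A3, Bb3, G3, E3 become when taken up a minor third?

Eb2 gives Gb2
F3 gives Ab3
A3 gives C4
Bb3 gives Db4
G3 gives Bb3
E3 gives G3

Gb2 Ab3 C4 Db4 Bb3 G3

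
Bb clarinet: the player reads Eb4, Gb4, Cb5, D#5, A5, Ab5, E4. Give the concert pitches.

Db4 Fb4 Bbb4 C#5 G5 Gb5 D4

The Bb clarinet sounds a major second below written, so transpose each written note down a major second.
Eb4 gives Db4
Gb4 gives Fb4
Cb5 gives Bbb4
D#5 gives C#5
A5 gives G5
Ab5 gives Gb5
E4 gives D4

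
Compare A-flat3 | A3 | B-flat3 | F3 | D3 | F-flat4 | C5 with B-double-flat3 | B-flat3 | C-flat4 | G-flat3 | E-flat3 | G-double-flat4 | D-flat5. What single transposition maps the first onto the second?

up a minor second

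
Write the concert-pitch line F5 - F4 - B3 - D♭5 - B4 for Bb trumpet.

Written C4 sounds as Bb3 on the Bb trumpet, so concert pitches are written a major second up.
F5 to G5
F4 to G4
B3 to C#4
Db5 to Eb5
B4 to C#5

G5 G4 C#4 Eb5 C#5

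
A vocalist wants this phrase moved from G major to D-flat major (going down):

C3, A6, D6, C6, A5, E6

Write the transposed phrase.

Gb2 Eb6 Ab5 Gb5 Eb5 Bb5

From G down to D-flat is an augmented fourth; apply that to each pitch.
C3 becomes Gb2
A6 becomes Eb6
D6 becomes Ab5
C6 becomes Gb5
A5 becomes Eb5
E6 becomes Bb5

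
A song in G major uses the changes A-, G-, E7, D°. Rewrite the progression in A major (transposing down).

B- A- F#7 E°

G major down to A major is a minor seventh; each chord root moves by that interval while the quality stays the same.
A-: root A down a minor seventh → B, giving B-.
G-: root G down a minor seventh → A, giving A-.
E7: root E down a minor seventh → F#, giving F#7.
D°: root D down a minor seventh → E, giving E°.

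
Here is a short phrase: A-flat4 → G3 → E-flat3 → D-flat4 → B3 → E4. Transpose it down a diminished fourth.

E4 D#3 B2 A3 F##3 B#3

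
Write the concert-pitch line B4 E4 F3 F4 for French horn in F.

F#5 B4 C4 C5

Written C4 sounds as F3 on the French horn in F, so concert pitches are written a perfect fifth up.
B4 -> F#5
E4 -> B4
F3 -> C4
F4 -> C5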